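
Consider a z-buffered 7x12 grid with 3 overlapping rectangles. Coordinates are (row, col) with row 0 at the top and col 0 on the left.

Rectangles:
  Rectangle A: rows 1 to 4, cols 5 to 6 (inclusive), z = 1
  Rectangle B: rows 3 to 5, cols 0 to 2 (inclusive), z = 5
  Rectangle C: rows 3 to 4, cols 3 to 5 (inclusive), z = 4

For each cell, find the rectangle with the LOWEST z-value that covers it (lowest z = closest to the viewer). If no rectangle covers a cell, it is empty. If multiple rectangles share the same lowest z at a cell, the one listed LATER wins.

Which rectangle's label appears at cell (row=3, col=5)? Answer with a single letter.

Check cell (3,5):
  A: rows 1-4 cols 5-6 z=1 -> covers; best now A (z=1)
  B: rows 3-5 cols 0-2 -> outside (col miss)
  C: rows 3-4 cols 3-5 z=4 -> covers; best now A (z=1)
Winner: A at z=1

Answer: A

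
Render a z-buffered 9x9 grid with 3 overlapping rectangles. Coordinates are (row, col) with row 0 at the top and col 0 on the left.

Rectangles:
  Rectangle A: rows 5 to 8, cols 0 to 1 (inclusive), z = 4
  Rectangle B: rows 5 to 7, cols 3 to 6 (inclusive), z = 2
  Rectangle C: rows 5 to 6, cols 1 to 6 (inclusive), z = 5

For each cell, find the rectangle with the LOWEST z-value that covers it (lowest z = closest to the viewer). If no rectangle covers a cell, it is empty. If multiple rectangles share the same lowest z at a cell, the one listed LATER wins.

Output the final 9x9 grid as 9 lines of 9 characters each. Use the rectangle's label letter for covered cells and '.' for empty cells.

.........
.........
.........
.........
.........
AACBBBB..
AACBBBB..
AA.BBBB..
AA.......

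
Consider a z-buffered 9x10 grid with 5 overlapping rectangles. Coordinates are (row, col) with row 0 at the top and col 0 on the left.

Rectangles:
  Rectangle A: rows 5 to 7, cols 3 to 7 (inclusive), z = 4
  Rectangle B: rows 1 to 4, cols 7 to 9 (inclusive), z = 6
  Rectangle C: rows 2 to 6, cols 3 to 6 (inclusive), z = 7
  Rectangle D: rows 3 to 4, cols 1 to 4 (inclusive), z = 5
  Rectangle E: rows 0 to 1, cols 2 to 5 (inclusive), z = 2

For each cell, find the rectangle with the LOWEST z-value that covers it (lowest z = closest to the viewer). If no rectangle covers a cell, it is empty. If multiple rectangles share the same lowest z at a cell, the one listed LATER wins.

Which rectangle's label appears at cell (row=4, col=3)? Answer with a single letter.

Answer: D

Derivation:
Check cell (4,3):
  A: rows 5-7 cols 3-7 -> outside (row miss)
  B: rows 1-4 cols 7-9 -> outside (col miss)
  C: rows 2-6 cols 3-6 z=7 -> covers; best now C (z=7)
  D: rows 3-4 cols 1-4 z=5 -> covers; best now D (z=5)
  E: rows 0-1 cols 2-5 -> outside (row miss)
Winner: D at z=5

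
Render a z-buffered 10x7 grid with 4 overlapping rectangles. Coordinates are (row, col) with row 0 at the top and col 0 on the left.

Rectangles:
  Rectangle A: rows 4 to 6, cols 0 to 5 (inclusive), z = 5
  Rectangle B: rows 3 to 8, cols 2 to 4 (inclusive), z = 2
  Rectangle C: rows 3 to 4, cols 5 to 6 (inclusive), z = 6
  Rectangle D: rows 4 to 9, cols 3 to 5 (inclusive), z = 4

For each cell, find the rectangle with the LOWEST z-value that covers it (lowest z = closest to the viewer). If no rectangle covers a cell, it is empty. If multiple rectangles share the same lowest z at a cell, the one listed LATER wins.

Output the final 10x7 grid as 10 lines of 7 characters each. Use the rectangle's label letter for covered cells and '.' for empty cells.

.......
.......
.......
..BBBCC
AABBBDC
AABBBD.
AABBBD.
..BBBD.
..BBBD.
...DDD.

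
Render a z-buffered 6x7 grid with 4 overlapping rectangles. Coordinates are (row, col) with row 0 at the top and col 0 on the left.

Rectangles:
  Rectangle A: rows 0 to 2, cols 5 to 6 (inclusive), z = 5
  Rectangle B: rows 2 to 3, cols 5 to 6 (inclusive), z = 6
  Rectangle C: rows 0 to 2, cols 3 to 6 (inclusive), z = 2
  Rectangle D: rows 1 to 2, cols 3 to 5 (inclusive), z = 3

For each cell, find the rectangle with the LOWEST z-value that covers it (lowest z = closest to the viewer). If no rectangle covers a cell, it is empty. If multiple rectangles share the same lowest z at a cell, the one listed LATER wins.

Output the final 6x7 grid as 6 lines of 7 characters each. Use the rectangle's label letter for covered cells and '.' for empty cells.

...CCCC
...CCCC
...CCCC
.....BB
.......
.......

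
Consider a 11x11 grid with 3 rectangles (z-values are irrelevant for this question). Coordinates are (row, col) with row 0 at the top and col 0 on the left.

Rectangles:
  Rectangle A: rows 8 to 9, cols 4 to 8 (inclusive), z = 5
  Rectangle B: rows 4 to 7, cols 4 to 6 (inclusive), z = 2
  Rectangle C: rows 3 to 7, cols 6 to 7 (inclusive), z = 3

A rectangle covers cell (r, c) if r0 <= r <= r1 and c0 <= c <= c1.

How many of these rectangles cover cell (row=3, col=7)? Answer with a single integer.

Answer: 1

Derivation:
Check cell (3,7):
  A: rows 8-9 cols 4-8 -> outside (row miss)
  B: rows 4-7 cols 4-6 -> outside (row miss)
  C: rows 3-7 cols 6-7 -> covers
Count covering = 1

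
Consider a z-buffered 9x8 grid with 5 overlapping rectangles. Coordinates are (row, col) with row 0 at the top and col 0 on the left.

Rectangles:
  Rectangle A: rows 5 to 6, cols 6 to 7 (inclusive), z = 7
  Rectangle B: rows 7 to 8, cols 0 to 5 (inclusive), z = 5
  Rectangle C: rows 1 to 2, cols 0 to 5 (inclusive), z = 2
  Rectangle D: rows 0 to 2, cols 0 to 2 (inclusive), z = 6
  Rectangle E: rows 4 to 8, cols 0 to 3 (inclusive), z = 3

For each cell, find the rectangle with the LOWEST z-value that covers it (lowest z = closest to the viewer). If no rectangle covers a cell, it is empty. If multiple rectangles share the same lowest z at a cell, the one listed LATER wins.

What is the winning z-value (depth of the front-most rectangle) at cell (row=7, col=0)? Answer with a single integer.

Answer: 3

Derivation:
Check cell (7,0):
  A: rows 5-6 cols 6-7 -> outside (row miss)
  B: rows 7-8 cols 0-5 z=5 -> covers; best now B (z=5)
  C: rows 1-2 cols 0-5 -> outside (row miss)
  D: rows 0-2 cols 0-2 -> outside (row miss)
  E: rows 4-8 cols 0-3 z=3 -> covers; best now E (z=3)
Winner: E at z=3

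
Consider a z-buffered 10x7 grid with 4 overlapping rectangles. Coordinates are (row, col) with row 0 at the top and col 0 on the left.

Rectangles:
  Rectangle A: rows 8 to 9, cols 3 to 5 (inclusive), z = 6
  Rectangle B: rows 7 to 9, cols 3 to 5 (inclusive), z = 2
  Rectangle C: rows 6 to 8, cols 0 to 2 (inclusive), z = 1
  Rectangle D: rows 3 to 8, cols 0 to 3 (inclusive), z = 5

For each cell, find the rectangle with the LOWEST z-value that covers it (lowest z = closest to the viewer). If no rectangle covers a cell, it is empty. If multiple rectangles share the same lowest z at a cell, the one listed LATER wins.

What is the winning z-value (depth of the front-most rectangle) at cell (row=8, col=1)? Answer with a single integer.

Check cell (8,1):
  A: rows 8-9 cols 3-5 -> outside (col miss)
  B: rows 7-9 cols 3-5 -> outside (col miss)
  C: rows 6-8 cols 0-2 z=1 -> covers; best now C (z=1)
  D: rows 3-8 cols 0-3 z=5 -> covers; best now C (z=1)
Winner: C at z=1

Answer: 1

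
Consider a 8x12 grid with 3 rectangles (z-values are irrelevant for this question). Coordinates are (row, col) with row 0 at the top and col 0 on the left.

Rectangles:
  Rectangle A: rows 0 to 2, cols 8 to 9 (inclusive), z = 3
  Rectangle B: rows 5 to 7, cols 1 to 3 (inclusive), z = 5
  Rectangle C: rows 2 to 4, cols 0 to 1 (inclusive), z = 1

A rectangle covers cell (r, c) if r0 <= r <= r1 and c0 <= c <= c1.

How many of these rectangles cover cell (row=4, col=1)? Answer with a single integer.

Answer: 1

Derivation:
Check cell (4,1):
  A: rows 0-2 cols 8-9 -> outside (row miss)
  B: rows 5-7 cols 1-3 -> outside (row miss)
  C: rows 2-4 cols 0-1 -> covers
Count covering = 1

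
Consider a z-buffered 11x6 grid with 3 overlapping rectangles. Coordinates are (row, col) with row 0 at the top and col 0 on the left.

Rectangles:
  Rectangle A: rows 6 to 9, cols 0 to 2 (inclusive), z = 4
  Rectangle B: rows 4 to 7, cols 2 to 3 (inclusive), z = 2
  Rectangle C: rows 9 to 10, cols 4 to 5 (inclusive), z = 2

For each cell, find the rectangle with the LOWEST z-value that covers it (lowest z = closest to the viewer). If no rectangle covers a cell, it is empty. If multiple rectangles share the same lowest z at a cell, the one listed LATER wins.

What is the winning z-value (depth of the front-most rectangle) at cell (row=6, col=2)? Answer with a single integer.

Answer: 2

Derivation:
Check cell (6,2):
  A: rows 6-9 cols 0-2 z=4 -> covers; best now A (z=4)
  B: rows 4-7 cols 2-3 z=2 -> covers; best now B (z=2)
  C: rows 9-10 cols 4-5 -> outside (row miss)
Winner: B at z=2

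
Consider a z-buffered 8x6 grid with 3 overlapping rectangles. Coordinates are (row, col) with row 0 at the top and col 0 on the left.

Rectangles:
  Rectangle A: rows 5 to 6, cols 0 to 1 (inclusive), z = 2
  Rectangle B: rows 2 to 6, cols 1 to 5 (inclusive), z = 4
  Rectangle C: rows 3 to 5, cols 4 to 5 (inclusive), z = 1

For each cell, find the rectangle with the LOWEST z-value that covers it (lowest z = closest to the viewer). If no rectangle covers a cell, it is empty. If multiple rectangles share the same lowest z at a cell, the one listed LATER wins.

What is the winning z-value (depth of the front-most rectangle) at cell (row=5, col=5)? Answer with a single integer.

Answer: 1

Derivation:
Check cell (5,5):
  A: rows 5-6 cols 0-1 -> outside (col miss)
  B: rows 2-6 cols 1-5 z=4 -> covers; best now B (z=4)
  C: rows 3-5 cols 4-5 z=1 -> covers; best now C (z=1)
Winner: C at z=1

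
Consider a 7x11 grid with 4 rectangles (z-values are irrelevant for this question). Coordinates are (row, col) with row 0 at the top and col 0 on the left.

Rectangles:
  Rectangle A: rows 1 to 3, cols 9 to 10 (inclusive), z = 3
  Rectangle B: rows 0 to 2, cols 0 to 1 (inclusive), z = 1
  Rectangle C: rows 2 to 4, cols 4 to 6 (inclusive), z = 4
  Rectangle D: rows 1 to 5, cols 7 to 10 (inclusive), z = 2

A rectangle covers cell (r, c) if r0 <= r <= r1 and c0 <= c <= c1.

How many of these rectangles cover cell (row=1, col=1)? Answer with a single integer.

Check cell (1,1):
  A: rows 1-3 cols 9-10 -> outside (col miss)
  B: rows 0-2 cols 0-1 -> covers
  C: rows 2-4 cols 4-6 -> outside (row miss)
  D: rows 1-5 cols 7-10 -> outside (col miss)
Count covering = 1

Answer: 1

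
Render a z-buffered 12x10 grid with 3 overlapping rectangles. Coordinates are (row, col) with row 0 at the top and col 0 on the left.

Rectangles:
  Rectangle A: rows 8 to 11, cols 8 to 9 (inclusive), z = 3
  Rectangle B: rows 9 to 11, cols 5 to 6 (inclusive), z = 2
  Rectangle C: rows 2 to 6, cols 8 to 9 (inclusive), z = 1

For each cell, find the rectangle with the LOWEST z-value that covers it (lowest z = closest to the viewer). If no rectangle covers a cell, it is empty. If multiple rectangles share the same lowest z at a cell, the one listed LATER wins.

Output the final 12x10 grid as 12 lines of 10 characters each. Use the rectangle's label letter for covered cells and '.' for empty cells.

..........
..........
........CC
........CC
........CC
........CC
........CC
..........
........AA
.....BB.AA
.....BB.AA
.....BB.AA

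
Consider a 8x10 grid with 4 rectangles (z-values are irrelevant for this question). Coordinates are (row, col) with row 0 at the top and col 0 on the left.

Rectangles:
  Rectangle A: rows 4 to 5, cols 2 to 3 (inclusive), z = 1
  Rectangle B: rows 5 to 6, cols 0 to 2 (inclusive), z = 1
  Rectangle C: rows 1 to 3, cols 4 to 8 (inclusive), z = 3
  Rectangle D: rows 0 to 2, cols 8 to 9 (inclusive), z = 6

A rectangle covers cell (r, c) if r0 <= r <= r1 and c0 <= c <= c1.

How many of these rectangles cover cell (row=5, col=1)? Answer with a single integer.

Check cell (5,1):
  A: rows 4-5 cols 2-3 -> outside (col miss)
  B: rows 5-6 cols 0-2 -> covers
  C: rows 1-3 cols 4-8 -> outside (row miss)
  D: rows 0-2 cols 8-9 -> outside (row miss)
Count covering = 1

Answer: 1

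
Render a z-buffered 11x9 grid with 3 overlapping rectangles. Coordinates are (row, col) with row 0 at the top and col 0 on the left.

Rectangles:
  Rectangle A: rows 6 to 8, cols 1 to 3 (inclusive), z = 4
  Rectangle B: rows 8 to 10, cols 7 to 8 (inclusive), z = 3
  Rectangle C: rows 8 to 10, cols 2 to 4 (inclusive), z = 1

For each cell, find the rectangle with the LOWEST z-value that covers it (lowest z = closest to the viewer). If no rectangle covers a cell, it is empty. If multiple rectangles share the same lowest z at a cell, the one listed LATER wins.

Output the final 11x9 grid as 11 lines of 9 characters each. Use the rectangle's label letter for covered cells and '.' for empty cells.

.........
.........
.........
.........
.........
.........
.AAA.....
.AAA.....
.ACCC..BB
..CCC..BB
..CCC..BB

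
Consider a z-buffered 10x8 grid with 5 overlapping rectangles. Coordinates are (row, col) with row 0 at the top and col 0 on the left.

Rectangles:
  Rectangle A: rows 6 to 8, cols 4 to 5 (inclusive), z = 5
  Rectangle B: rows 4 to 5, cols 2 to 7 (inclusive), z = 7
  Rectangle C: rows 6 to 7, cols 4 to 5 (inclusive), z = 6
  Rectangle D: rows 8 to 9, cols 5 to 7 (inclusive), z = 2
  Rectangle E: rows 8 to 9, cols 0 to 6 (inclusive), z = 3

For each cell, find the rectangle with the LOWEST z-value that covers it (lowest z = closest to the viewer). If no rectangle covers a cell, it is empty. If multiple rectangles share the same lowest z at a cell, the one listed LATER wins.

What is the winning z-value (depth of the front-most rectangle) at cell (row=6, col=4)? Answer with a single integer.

Answer: 5

Derivation:
Check cell (6,4):
  A: rows 6-8 cols 4-5 z=5 -> covers; best now A (z=5)
  B: rows 4-5 cols 2-7 -> outside (row miss)
  C: rows 6-7 cols 4-5 z=6 -> covers; best now A (z=5)
  D: rows 8-9 cols 5-7 -> outside (row miss)
  E: rows 8-9 cols 0-6 -> outside (row miss)
Winner: A at z=5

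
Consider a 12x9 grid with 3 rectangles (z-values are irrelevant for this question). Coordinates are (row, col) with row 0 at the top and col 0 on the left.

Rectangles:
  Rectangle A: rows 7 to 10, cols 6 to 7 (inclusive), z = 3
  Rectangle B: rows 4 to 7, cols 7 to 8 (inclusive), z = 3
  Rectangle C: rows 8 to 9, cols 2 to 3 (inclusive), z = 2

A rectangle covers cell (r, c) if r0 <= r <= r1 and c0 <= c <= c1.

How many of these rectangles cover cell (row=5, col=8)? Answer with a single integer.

Answer: 1

Derivation:
Check cell (5,8):
  A: rows 7-10 cols 6-7 -> outside (row miss)
  B: rows 4-7 cols 7-8 -> covers
  C: rows 8-9 cols 2-3 -> outside (row miss)
Count covering = 1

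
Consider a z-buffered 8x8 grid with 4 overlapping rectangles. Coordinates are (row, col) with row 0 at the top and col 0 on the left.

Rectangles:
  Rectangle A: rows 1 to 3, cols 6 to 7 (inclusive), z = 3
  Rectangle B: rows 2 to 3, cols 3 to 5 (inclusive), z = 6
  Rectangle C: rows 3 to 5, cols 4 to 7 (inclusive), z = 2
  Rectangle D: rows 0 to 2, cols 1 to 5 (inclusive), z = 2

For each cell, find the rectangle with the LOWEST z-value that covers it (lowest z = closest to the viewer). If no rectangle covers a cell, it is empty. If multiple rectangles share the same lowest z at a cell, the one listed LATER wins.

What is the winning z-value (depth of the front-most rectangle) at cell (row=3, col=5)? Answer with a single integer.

Check cell (3,5):
  A: rows 1-3 cols 6-7 -> outside (col miss)
  B: rows 2-3 cols 3-5 z=6 -> covers; best now B (z=6)
  C: rows 3-5 cols 4-7 z=2 -> covers; best now C (z=2)
  D: rows 0-2 cols 1-5 -> outside (row miss)
Winner: C at z=2

Answer: 2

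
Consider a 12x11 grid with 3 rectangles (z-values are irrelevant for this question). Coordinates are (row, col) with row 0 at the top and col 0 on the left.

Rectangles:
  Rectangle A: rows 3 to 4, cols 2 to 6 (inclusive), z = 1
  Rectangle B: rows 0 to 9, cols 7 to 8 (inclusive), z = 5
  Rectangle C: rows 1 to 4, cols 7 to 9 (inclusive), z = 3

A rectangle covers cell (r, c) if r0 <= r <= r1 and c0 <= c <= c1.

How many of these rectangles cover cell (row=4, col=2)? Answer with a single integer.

Check cell (4,2):
  A: rows 3-4 cols 2-6 -> covers
  B: rows 0-9 cols 7-8 -> outside (col miss)
  C: rows 1-4 cols 7-9 -> outside (col miss)
Count covering = 1

Answer: 1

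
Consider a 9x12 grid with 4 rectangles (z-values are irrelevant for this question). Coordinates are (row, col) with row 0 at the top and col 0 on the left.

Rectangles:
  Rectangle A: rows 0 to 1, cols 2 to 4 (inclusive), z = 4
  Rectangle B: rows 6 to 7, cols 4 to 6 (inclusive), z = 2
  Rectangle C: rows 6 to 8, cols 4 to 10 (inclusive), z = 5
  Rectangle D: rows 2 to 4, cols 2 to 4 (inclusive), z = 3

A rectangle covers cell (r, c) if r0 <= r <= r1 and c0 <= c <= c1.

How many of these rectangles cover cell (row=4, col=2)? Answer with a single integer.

Answer: 1

Derivation:
Check cell (4,2):
  A: rows 0-1 cols 2-4 -> outside (row miss)
  B: rows 6-7 cols 4-6 -> outside (row miss)
  C: rows 6-8 cols 4-10 -> outside (row miss)
  D: rows 2-4 cols 2-4 -> covers
Count covering = 1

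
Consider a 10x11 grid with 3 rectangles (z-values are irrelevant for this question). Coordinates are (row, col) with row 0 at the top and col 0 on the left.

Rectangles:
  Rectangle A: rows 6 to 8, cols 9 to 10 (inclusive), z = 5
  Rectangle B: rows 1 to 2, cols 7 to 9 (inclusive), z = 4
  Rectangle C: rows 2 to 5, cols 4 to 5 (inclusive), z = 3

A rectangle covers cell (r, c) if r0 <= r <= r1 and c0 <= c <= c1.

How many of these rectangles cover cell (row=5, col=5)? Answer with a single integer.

Check cell (5,5):
  A: rows 6-8 cols 9-10 -> outside (row miss)
  B: rows 1-2 cols 7-9 -> outside (row miss)
  C: rows 2-5 cols 4-5 -> covers
Count covering = 1

Answer: 1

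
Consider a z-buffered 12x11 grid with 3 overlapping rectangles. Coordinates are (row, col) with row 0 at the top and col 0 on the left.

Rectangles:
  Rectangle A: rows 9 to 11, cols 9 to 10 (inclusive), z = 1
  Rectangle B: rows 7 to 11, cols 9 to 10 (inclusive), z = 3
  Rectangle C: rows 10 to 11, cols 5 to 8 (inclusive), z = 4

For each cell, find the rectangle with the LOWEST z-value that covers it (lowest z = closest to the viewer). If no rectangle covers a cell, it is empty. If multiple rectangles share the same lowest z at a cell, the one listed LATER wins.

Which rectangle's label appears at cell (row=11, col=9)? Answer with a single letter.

Check cell (11,9):
  A: rows 9-11 cols 9-10 z=1 -> covers; best now A (z=1)
  B: rows 7-11 cols 9-10 z=3 -> covers; best now A (z=1)
  C: rows 10-11 cols 5-8 -> outside (col miss)
Winner: A at z=1

Answer: A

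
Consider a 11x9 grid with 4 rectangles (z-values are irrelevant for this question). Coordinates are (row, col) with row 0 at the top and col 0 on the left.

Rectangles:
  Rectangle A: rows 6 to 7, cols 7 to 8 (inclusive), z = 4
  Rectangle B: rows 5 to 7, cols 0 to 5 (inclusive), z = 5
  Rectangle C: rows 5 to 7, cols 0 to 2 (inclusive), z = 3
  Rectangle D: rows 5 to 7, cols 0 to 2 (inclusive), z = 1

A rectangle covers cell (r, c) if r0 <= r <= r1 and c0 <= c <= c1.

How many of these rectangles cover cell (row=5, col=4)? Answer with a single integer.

Answer: 1

Derivation:
Check cell (5,4):
  A: rows 6-7 cols 7-8 -> outside (row miss)
  B: rows 5-7 cols 0-5 -> covers
  C: rows 5-7 cols 0-2 -> outside (col miss)
  D: rows 5-7 cols 0-2 -> outside (col miss)
Count covering = 1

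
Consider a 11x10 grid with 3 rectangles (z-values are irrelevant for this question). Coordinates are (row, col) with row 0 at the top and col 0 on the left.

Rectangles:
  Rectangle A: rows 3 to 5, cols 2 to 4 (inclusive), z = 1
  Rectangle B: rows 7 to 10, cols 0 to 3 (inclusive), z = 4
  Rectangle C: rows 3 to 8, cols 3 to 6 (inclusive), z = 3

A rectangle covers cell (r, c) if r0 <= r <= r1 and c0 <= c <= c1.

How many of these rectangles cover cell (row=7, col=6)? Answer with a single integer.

Answer: 1

Derivation:
Check cell (7,6):
  A: rows 3-5 cols 2-4 -> outside (row miss)
  B: rows 7-10 cols 0-3 -> outside (col miss)
  C: rows 3-8 cols 3-6 -> covers
Count covering = 1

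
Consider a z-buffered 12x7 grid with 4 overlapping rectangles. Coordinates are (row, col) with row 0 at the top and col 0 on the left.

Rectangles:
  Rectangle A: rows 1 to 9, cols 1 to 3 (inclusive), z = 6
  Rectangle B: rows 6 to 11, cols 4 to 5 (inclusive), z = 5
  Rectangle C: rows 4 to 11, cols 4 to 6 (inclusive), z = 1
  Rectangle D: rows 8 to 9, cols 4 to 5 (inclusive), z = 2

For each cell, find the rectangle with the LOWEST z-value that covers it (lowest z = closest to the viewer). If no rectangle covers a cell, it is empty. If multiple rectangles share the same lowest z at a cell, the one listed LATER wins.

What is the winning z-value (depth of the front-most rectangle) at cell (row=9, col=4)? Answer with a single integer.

Check cell (9,4):
  A: rows 1-9 cols 1-3 -> outside (col miss)
  B: rows 6-11 cols 4-5 z=5 -> covers; best now B (z=5)
  C: rows 4-11 cols 4-6 z=1 -> covers; best now C (z=1)
  D: rows 8-9 cols 4-5 z=2 -> covers; best now C (z=1)
Winner: C at z=1

Answer: 1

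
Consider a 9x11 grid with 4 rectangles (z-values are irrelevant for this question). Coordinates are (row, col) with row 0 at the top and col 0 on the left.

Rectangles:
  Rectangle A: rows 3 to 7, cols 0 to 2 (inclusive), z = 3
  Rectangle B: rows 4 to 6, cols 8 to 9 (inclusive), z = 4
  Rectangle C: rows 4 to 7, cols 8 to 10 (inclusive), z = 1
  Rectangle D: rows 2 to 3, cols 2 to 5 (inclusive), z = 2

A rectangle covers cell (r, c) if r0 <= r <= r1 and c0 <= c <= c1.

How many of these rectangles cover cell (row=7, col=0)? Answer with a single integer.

Check cell (7,0):
  A: rows 3-7 cols 0-2 -> covers
  B: rows 4-6 cols 8-9 -> outside (row miss)
  C: rows 4-7 cols 8-10 -> outside (col miss)
  D: rows 2-3 cols 2-5 -> outside (row miss)
Count covering = 1

Answer: 1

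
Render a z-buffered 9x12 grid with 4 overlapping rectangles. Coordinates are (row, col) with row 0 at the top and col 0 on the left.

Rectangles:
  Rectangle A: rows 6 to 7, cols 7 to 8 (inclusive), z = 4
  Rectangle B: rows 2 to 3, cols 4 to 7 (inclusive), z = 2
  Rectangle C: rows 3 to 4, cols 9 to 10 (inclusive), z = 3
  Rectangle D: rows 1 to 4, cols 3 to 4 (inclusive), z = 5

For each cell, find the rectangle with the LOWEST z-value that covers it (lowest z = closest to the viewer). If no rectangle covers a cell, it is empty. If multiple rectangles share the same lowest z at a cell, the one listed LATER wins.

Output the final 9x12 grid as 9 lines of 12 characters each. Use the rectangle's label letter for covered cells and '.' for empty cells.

............
...DD.......
...DBBBB....
...DBBBB.CC.
...DD....CC.
............
.......AA...
.......AA...
............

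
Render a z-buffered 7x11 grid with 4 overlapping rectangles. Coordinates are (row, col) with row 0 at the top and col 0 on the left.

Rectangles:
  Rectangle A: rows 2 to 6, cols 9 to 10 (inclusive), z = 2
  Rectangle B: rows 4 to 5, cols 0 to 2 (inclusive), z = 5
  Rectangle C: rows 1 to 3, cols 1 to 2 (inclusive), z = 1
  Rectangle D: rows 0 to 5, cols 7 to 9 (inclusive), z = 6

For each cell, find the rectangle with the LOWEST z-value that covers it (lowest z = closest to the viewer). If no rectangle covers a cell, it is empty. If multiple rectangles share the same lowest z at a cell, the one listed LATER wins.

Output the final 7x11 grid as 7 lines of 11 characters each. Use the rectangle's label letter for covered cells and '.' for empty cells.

.......DDD.
.CC....DDD.
.CC....DDAA
.CC....DDAA
BBB....DDAA
BBB....DDAA
.........AA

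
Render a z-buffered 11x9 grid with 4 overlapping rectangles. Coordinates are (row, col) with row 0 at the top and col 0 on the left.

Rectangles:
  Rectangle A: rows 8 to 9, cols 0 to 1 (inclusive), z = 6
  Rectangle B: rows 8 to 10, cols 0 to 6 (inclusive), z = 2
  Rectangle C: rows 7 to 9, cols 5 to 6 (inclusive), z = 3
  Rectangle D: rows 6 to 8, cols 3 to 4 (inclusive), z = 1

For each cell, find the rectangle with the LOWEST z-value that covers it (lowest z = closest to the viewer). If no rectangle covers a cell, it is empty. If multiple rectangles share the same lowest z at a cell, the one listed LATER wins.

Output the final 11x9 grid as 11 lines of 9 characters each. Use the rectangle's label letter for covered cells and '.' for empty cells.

.........
.........
.........
.........
.........
.........
...DD....
...DDCC..
BBBDDBB..
BBBBBBB..
BBBBBBB..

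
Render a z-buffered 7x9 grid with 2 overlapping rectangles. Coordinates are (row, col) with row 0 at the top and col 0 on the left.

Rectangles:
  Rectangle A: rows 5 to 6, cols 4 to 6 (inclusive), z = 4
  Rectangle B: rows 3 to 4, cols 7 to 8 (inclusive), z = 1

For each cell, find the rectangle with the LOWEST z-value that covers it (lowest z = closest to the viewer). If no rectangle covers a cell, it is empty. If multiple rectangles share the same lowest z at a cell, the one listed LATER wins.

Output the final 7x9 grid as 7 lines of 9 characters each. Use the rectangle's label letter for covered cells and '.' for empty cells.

.........
.........
.........
.......BB
.......BB
....AAA..
....AAA..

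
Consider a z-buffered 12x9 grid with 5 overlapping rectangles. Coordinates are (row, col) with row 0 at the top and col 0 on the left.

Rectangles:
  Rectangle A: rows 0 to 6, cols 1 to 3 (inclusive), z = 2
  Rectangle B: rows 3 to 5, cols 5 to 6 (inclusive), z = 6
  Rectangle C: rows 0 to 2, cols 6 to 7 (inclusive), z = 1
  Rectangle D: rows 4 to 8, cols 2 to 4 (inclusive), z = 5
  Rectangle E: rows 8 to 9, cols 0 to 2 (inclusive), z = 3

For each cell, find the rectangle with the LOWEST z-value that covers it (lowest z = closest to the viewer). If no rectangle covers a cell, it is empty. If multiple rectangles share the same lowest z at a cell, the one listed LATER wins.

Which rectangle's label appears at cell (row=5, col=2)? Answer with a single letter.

Check cell (5,2):
  A: rows 0-6 cols 1-3 z=2 -> covers; best now A (z=2)
  B: rows 3-5 cols 5-6 -> outside (col miss)
  C: rows 0-2 cols 6-7 -> outside (row miss)
  D: rows 4-8 cols 2-4 z=5 -> covers; best now A (z=2)
  E: rows 8-9 cols 0-2 -> outside (row miss)
Winner: A at z=2

Answer: A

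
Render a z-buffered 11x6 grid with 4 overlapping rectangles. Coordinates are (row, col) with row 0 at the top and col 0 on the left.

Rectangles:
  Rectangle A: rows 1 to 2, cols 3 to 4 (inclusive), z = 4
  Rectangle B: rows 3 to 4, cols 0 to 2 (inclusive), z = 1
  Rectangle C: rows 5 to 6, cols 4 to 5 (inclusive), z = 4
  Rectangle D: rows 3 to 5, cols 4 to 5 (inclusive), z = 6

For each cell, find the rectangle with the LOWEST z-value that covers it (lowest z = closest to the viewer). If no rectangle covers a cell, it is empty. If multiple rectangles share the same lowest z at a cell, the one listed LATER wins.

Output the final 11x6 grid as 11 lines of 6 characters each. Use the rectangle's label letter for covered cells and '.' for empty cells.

......
...AA.
...AA.
BBB.DD
BBB.DD
....CC
....CC
......
......
......
......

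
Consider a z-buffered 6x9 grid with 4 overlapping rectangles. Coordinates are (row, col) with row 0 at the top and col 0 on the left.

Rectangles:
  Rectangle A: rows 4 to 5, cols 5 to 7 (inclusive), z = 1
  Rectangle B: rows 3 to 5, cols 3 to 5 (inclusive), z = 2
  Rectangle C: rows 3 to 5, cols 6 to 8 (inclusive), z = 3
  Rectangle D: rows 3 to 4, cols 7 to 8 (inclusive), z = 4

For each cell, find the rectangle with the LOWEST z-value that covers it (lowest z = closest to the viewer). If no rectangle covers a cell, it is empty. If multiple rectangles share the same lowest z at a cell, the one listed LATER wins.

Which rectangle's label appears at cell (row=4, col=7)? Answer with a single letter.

Answer: A

Derivation:
Check cell (4,7):
  A: rows 4-5 cols 5-7 z=1 -> covers; best now A (z=1)
  B: rows 3-5 cols 3-5 -> outside (col miss)
  C: rows 3-5 cols 6-8 z=3 -> covers; best now A (z=1)
  D: rows 3-4 cols 7-8 z=4 -> covers; best now A (z=1)
Winner: A at z=1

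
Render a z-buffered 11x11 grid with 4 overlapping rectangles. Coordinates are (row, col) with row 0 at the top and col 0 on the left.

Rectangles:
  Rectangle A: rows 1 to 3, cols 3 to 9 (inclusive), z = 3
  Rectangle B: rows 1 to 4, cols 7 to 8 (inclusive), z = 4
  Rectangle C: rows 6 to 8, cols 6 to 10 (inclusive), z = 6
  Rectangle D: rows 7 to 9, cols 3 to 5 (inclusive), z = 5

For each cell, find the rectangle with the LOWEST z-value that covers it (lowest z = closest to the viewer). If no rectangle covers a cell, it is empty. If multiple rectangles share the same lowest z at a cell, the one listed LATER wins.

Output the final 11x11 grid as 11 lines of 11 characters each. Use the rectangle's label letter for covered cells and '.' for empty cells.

...........
...AAAAAAA.
...AAAAAAA.
...AAAAAAA.
.......BB..
...........
......CCCCC
...DDDCCCCC
...DDDCCCCC
...DDD.....
...........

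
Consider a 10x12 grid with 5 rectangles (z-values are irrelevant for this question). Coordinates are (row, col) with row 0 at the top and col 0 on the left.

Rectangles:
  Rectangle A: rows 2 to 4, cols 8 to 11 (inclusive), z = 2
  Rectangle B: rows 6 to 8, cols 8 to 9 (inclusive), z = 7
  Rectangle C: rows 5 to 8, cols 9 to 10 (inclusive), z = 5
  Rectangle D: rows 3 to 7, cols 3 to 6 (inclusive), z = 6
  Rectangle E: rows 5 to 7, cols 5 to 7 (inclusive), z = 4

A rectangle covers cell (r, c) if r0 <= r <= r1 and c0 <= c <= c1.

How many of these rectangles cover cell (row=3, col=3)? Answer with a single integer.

Answer: 1

Derivation:
Check cell (3,3):
  A: rows 2-4 cols 8-11 -> outside (col miss)
  B: rows 6-8 cols 8-9 -> outside (row miss)
  C: rows 5-8 cols 9-10 -> outside (row miss)
  D: rows 3-7 cols 3-6 -> covers
  E: rows 5-7 cols 5-7 -> outside (row miss)
Count covering = 1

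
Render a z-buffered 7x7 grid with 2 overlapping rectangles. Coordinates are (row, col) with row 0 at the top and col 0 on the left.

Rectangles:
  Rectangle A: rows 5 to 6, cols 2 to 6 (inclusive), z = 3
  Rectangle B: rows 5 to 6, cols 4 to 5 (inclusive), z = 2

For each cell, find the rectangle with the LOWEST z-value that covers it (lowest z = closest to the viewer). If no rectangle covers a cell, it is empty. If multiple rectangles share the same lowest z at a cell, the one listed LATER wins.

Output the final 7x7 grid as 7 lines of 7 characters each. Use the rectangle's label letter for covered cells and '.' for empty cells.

.......
.......
.......
.......
.......
..AABBA
..AABBA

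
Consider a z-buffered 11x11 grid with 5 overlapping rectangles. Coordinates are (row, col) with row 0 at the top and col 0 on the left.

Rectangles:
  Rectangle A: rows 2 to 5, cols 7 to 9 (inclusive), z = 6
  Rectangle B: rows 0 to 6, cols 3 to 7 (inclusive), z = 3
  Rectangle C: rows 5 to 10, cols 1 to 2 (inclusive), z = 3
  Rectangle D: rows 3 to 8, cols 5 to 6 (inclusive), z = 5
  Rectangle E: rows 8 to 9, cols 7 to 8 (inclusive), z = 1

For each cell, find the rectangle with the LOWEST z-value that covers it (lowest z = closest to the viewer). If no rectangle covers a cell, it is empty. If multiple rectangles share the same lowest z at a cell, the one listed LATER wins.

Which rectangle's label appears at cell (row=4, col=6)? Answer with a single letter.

Answer: B

Derivation:
Check cell (4,6):
  A: rows 2-5 cols 7-9 -> outside (col miss)
  B: rows 0-6 cols 3-7 z=3 -> covers; best now B (z=3)
  C: rows 5-10 cols 1-2 -> outside (row miss)
  D: rows 3-8 cols 5-6 z=5 -> covers; best now B (z=3)
  E: rows 8-9 cols 7-8 -> outside (row miss)
Winner: B at z=3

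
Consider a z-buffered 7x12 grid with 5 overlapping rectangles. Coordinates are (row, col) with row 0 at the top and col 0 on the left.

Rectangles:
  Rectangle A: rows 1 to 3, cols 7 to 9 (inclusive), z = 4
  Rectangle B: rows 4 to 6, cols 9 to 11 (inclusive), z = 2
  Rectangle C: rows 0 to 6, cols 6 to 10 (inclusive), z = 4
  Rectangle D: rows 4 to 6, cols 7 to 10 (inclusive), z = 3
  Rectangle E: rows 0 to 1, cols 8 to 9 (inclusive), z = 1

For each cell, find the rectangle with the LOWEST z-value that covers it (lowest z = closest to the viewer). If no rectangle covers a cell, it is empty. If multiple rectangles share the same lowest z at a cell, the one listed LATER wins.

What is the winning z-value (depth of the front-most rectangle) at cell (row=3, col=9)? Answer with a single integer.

Answer: 4

Derivation:
Check cell (3,9):
  A: rows 1-3 cols 7-9 z=4 -> covers; best now A (z=4)
  B: rows 4-6 cols 9-11 -> outside (row miss)
  C: rows 0-6 cols 6-10 z=4 -> covers; best now C (z=4)
  D: rows 4-6 cols 7-10 -> outside (row miss)
  E: rows 0-1 cols 8-9 -> outside (row miss)
Winner: C at z=4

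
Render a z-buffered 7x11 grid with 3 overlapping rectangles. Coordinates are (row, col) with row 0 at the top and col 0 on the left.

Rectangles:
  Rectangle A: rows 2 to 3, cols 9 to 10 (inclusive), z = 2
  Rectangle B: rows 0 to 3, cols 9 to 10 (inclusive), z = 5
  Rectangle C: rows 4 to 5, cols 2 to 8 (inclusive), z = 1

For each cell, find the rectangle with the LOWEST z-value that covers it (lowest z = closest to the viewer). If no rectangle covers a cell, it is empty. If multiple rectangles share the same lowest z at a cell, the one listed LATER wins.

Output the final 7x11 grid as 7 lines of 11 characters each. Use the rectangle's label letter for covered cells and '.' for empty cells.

.........BB
.........BB
.........AA
.........AA
..CCCCCCC..
..CCCCCCC..
...........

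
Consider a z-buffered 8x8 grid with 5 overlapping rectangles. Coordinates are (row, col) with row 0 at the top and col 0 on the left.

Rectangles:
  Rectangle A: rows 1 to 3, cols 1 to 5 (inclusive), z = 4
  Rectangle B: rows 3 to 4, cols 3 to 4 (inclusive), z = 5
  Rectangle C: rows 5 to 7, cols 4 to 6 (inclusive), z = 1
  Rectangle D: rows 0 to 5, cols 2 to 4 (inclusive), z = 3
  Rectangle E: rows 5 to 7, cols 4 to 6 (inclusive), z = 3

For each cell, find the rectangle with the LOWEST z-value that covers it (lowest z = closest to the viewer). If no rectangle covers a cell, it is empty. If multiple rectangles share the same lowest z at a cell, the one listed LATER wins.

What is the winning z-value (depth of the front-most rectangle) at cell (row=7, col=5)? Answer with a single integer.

Check cell (7,5):
  A: rows 1-3 cols 1-5 -> outside (row miss)
  B: rows 3-4 cols 3-4 -> outside (row miss)
  C: rows 5-7 cols 4-6 z=1 -> covers; best now C (z=1)
  D: rows 0-5 cols 2-4 -> outside (row miss)
  E: rows 5-7 cols 4-6 z=3 -> covers; best now C (z=1)
Winner: C at z=1

Answer: 1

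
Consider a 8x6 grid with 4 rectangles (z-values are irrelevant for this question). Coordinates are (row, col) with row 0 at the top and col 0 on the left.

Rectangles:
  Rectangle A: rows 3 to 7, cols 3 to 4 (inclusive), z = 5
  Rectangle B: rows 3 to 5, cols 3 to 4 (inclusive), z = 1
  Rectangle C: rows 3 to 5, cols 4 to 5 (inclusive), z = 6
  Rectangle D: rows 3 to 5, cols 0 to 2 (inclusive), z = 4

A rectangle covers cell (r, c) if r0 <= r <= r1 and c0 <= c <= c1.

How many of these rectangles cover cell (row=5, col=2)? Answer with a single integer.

Answer: 1

Derivation:
Check cell (5,2):
  A: rows 3-7 cols 3-4 -> outside (col miss)
  B: rows 3-5 cols 3-4 -> outside (col miss)
  C: rows 3-5 cols 4-5 -> outside (col miss)
  D: rows 3-5 cols 0-2 -> covers
Count covering = 1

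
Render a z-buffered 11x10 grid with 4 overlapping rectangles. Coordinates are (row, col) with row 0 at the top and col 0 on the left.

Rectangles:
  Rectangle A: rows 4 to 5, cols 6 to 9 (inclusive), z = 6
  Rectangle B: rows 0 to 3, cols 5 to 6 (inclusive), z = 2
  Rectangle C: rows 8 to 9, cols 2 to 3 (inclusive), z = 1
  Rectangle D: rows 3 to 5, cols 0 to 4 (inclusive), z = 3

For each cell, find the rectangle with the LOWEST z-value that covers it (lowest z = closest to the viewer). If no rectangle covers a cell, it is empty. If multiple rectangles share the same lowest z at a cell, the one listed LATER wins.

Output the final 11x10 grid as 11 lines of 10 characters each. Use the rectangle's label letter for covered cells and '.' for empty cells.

.....BB...
.....BB...
.....BB...
DDDDDBB...
DDDDD.AAAA
DDDDD.AAAA
..........
..........
..CC......
..CC......
..........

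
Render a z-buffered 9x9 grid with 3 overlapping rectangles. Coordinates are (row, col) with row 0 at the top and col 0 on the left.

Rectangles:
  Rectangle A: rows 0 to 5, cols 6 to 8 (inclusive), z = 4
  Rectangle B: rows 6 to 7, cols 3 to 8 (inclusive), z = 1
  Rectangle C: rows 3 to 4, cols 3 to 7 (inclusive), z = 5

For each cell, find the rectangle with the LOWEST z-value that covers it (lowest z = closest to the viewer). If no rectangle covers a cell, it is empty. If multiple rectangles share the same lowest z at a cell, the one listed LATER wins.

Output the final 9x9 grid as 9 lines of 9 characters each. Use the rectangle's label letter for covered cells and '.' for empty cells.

......AAA
......AAA
......AAA
...CCCAAA
...CCCAAA
......AAA
...BBBBBB
...BBBBBB
.........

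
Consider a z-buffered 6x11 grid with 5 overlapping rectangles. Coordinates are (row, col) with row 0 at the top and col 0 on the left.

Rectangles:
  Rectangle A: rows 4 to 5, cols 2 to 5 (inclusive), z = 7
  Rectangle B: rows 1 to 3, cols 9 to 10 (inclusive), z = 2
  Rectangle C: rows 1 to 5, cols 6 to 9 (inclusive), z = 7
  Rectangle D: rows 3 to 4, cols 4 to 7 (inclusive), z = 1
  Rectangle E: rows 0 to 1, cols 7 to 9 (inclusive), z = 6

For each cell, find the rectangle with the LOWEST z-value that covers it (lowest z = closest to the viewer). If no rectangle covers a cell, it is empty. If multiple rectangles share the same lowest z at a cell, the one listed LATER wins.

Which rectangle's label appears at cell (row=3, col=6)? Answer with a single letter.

Answer: D

Derivation:
Check cell (3,6):
  A: rows 4-5 cols 2-5 -> outside (row miss)
  B: rows 1-3 cols 9-10 -> outside (col miss)
  C: rows 1-5 cols 6-9 z=7 -> covers; best now C (z=7)
  D: rows 3-4 cols 4-7 z=1 -> covers; best now D (z=1)
  E: rows 0-1 cols 7-9 -> outside (row miss)
Winner: D at z=1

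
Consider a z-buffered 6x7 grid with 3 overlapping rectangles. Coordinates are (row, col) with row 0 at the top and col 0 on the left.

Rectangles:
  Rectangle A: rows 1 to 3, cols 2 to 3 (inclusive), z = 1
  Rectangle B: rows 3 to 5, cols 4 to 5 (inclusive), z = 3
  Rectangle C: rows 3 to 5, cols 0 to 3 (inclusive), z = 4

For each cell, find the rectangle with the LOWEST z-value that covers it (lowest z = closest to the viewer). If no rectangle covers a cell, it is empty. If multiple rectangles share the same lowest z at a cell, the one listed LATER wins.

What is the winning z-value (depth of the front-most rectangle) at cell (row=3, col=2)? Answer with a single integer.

Answer: 1

Derivation:
Check cell (3,2):
  A: rows 1-3 cols 2-3 z=1 -> covers; best now A (z=1)
  B: rows 3-5 cols 4-5 -> outside (col miss)
  C: rows 3-5 cols 0-3 z=4 -> covers; best now A (z=1)
Winner: A at z=1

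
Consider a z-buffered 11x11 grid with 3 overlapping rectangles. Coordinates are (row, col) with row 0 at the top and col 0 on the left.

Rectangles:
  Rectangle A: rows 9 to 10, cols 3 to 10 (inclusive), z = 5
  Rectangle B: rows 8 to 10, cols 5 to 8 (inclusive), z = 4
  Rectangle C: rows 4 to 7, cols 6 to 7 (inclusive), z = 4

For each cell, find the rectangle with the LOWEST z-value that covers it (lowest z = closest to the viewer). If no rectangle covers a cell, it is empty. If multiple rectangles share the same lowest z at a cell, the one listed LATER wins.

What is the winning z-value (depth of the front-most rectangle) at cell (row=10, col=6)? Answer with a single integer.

Check cell (10,6):
  A: rows 9-10 cols 3-10 z=5 -> covers; best now A (z=5)
  B: rows 8-10 cols 5-8 z=4 -> covers; best now B (z=4)
  C: rows 4-7 cols 6-7 -> outside (row miss)
Winner: B at z=4

Answer: 4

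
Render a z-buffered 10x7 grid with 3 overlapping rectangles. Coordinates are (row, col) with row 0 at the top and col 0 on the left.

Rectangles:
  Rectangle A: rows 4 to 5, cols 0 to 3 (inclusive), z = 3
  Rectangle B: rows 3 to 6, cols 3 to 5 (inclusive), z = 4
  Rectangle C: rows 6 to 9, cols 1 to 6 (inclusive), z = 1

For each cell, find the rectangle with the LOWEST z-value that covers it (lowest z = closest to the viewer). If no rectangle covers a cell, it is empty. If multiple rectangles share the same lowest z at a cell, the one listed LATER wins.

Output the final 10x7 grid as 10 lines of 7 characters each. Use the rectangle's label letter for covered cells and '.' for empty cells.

.......
.......
.......
...BBB.
AAAABB.
AAAABB.
.CCCCCC
.CCCCCC
.CCCCCC
.CCCCCC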